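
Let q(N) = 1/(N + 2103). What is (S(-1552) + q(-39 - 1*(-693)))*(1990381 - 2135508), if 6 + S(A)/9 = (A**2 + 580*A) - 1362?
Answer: -5427395412782303/2757 ≈ -1.9686e+12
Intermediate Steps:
q(N) = 1/(2103 + N)
S(A) = -12312 + 9*A**2 + 5220*A (S(A) = -54 + 9*((A**2 + 580*A) - 1362) = -54 + 9*(-1362 + A**2 + 580*A) = -54 + (-12258 + 9*A**2 + 5220*A) = -12312 + 9*A**2 + 5220*A)
(S(-1552) + q(-39 - 1*(-693)))*(1990381 - 2135508) = ((-12312 + 9*(-1552)**2 + 5220*(-1552)) + 1/(2103 + (-39 - 1*(-693))))*(1990381 - 2135508) = ((-12312 + 9*2408704 - 8101440) + 1/(2103 + (-39 + 693)))*(-145127) = ((-12312 + 21678336 - 8101440) + 1/(2103 + 654))*(-145127) = (13564584 + 1/2757)*(-145127) = (37397558089/2757)*(-145127) = -5427395412782303/2757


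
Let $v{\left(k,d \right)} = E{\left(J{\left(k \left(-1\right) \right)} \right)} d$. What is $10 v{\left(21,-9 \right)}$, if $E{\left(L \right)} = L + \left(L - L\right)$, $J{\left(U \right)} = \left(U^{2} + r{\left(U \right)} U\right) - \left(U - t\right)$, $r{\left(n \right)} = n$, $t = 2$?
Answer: $-81450$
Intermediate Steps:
$J{\left(U \right)} = 2 - U + 2 U^{2}$ ($J{\left(U \right)} = \left(U^{2} + U U\right) - \left(-2 + U\right) = \left(U^{2} + U^{2}\right) - \left(-2 + U\right) = 2 U^{2} - \left(-2 + U\right) = 2 - U + 2 U^{2}$)
$E{\left(L \right)} = L$ ($E{\left(L \right)} = L + 0 = L$)
$v{\left(k,d \right)} = d \left(2 + k + 2 k^{2}\right)$ ($v{\left(k,d \right)} = \left(2 - k \left(-1\right) + 2 \left(k \left(-1\right)\right)^{2}\right) d = \left(2 - - k + 2 \left(- k\right)^{2}\right) d = \left(2 + k + 2 k^{2}\right) d = d \left(2 + k + 2 k^{2}\right)$)
$10 v{\left(21,-9 \right)} = 10 \left(- 9 \left(2 + 21 + 2 \cdot 21^{2}\right)\right) = 10 \left(- 9 \left(2 + 21 + 2 \cdot 441\right)\right) = 10 \left(- 9 \left(2 + 21 + 882\right)\right) = 10 \left(\left(-9\right) 905\right) = 10 \left(-8145\right) = -81450$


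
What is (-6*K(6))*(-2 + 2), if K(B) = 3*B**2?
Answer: 0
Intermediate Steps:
(-6*K(6))*(-2 + 2) = (-18*6**2)*(-2 + 2) = -18*36*0 = -6*108*0 = -648*0 = 0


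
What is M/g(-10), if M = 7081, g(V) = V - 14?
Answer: -7081/24 ≈ -295.04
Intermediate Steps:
g(V) = -14 + V
M/g(-10) = 7081/(-14 - 10) = 7081/(-24) = 7081*(-1/24) = -7081/24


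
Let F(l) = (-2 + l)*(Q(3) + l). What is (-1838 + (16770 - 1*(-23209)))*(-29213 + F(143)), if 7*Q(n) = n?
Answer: -2400098707/7 ≈ -3.4287e+8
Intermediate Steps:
Q(n) = n/7
F(l) = (-2 + l)*(3/7 + l) (F(l) = (-2 + l)*((⅐)*3 + l) = (-2 + l)*(3/7 + l))
(-1838 + (16770 - 1*(-23209)))*(-29213 + F(143)) = (-1838 + (16770 - 1*(-23209)))*(-29213 + (-6/7 + 143² - 11/7*143)) = (-1838 + (16770 + 23209))*(-29213 + (-6/7 + 20449 - 1573/7)) = (-1838 + 39979)*(-29213 + 141564/7) = 38141*(-62927/7) = -2400098707/7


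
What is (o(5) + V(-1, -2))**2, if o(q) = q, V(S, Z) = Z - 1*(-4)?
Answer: 49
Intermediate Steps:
V(S, Z) = 4 + Z (V(S, Z) = Z + 4 = 4 + Z)
(o(5) + V(-1, -2))**2 = (5 + (4 - 2))**2 = (5 + 2)**2 = 7**2 = 49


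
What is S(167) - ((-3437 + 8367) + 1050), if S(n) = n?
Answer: -5813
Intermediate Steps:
S(167) - ((-3437 + 8367) + 1050) = 167 - ((-3437 + 8367) + 1050) = 167 - (4930 + 1050) = 167 - 1*5980 = 167 - 5980 = -5813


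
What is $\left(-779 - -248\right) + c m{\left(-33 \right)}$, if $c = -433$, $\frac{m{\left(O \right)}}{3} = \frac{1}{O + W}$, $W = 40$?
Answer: $- \frac{5016}{7} \approx -716.57$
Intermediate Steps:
$m{\left(O \right)} = \frac{3}{40 + O}$ ($m{\left(O \right)} = \frac{3}{O + 40} = \frac{3}{40 + O}$)
$\left(-779 - -248\right) + c m{\left(-33 \right)} = \left(-779 - -248\right) - 433 \frac{3}{40 - 33} = \left(-779 + 248\right) - 433 \cdot \frac{3}{7} = -531 - 433 \cdot 3 \cdot \frac{1}{7} = -531 - \frac{1299}{7} = - \frac{5016}{7}$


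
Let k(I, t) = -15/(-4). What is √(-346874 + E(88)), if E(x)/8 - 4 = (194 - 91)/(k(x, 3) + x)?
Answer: I*√46714592506/367 ≈ 588.93*I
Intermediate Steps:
k(I, t) = 15/4 (k(I, t) = -15*(-¼) = 15/4)
E(x) = 32 + 824/(15/4 + x) (E(x) = 32 + 8*((194 - 91)/(15/4 + x)) = 32 + 8*(103/(15/4 + x)) = 32 + 824/(15/4 + x))
√(-346874 + E(88)) = √(-346874 + 64*(59 + 2*88)/(15 + 4*88)) = √(-346874 + 64*(59 + 176)/(15 + 352)) = √(-346874 + 64*235/367) = √(-346874 + 64*(1/367)*235) = √(-346874 + 15040/367) = √(-127287718/367) = I*√46714592506/367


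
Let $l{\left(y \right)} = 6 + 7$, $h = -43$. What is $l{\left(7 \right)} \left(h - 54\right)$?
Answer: $-1261$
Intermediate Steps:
$l{\left(y \right)} = 13$
$l{\left(7 \right)} \left(h - 54\right) = 13 \left(-43 - 54\right) = 13 \left(-97\right) = -1261$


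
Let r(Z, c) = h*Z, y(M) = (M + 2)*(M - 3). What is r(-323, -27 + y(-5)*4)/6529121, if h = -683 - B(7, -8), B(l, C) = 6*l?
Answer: 234175/6529121 ≈ 0.035866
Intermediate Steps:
y(M) = (-3 + M)*(2 + M) (y(M) = (2 + M)*(-3 + M) = (-3 + M)*(2 + M))
h = -725 (h = -683 - 6*7 = -683 - 1*42 = -683 - 42 = -725)
r(Z, c) = -725*Z
r(-323, -27 + y(-5)*4)/6529121 = -725*(-323)/6529121 = 234175*(1/6529121) = 234175/6529121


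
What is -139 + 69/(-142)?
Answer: -19807/142 ≈ -139.49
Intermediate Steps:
-139 + 69/(-142) = -139 + 69*(-1/142) = -139 - 69/142 = -19807/142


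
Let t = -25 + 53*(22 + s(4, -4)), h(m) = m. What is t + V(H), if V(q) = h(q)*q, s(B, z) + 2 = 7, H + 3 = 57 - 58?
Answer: 1422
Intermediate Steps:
H = -4 (H = -3 + (57 - 58) = -3 - 1 = -4)
s(B, z) = 5 (s(B, z) = -2 + 7 = 5)
V(q) = q² (V(q) = q*q = q²)
t = 1406 (t = -25 + 53*(22 + 5) = -25 + 53*27 = -25 + 1431 = 1406)
t + V(H) = 1406 + (-4)² = 1406 + 16 = 1422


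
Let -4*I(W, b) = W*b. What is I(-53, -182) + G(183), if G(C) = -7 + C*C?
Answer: 62141/2 ≈ 31071.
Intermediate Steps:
G(C) = -7 + C²
I(W, b) = -W*b/4
I(-53, -182) + G(183) = -¼*(-53)*(-182) + (-7 + 183²) = -4823/2 + (-7 + 33489) = -4823/2 + 33482 = 62141/2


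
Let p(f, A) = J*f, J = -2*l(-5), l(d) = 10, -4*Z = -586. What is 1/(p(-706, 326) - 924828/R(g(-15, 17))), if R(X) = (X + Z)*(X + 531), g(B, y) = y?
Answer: 14933/210699822 ≈ 7.0873e-5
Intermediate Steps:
Z = 293/2 (Z = -¼*(-586) = 293/2 ≈ 146.50)
R(X) = (531 + X)*(293/2 + X) (R(X) = (X + 293/2)*(X + 531) = (293/2 + X)*(531 + X) = (531 + X)*(293/2 + X))
J = -20 (J = -2*10 = -20)
p(f, A) = -20*f
1/(p(-706, 326) - 924828/R(g(-15, 17))) = 1/(-20*(-706) - 924828/(155583/2 + 17² + (1355/2)*17)) = 1/(14120 - 924828/(155583/2 + 289 + 23035/2)) = 1/(14120 - 924828/89598) = 1/(14120 - 924828*1/89598) = 1/(14120 - 154138/14933) = 1/(210699822/14933) = 14933/210699822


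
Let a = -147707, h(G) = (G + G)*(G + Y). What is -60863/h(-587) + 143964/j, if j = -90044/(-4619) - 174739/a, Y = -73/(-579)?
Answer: 1451192889361468143101/208434701809612400 ≈ 6962.3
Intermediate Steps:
Y = 73/579 (Y = -73*(-1/579) = 73/579 ≈ 0.12608)
h(G) = 2*G*(73/579 + G) (h(G) = (G + G)*(G + 73/579) = (2*G)*(73/579 + G) = 2*G*(73/579 + G))
j = 14107248549/682258633 (j = -90044/(-4619) - 174739/(-147707) = -90044*(-1/4619) - 174739*(-1/147707) = 90044/4619 + 174739/147707 = 14107248549/682258633 ≈ 20.677)
-60863/h(-587) + 143964/j = -60863*(-579/(1174*(73 + 579*(-587)))) + 143964/(14107248549/682258633) = -60863*(-579/(1174*(73 - 339873))) + 143964*(682258633/14107248549) = -60863/((2/579)*(-587)*(-339800)) + 3637803031156/522490687 = -60863/398925200/579 + 3637803031156/522490687 = -60863*579/398925200 + 3637803031156/522490687 = -35239677/398925200 + 3637803031156/522490687 = 1451192889361468143101/208434701809612400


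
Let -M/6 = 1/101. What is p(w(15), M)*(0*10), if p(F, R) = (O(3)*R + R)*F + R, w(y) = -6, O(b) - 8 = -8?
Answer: 0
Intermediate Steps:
O(b) = 0 (O(b) = 8 - 8 = 0)
M = -6/101 ≈ -0.059406
p(F, R) = R + F*R (p(F, R) = (0*R + R)*F + R = (0 + R)*F + R = R*F + R = F*R + R = R + F*R)
p(w(15), M)*(0*10) = (-6*(1 - 6)/101)*(0*10) = -6/101*(-5)*0 = (30/101)*0 = 0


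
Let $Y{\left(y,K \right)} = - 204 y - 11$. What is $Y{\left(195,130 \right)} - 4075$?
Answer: $-43866$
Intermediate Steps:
$Y{\left(y,K \right)} = -11 - 204 y$
$Y{\left(195,130 \right)} - 4075 = \left(-11 - 39780\right) - 4075 = -39791 - 4075 = -43866$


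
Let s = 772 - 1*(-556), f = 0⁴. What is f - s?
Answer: -1328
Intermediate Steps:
f = 0
s = 1328 (s = 772 + 556 = 1328)
f - s = 0 - 1*1328 = 0 - 1328 = -1328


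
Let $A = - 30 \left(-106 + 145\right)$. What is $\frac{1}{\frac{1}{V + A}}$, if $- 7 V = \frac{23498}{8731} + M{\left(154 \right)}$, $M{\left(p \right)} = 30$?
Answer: $- \frac{71792318}{61117} \approx -1174.7$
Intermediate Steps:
$A = -1170$ ($A = \left(-30\right) 39 = -1170$)
$V = - \frac{285428}{61117}$ ($V = - \frac{\frac{23498}{8731} + 30}{7} = \left(- \frac{1}{7}\right) \frac{285428}{8731} = - \frac{285428}{61117} \approx -4.6702$)
$\frac{1}{\frac{1}{V + A}} = \frac{1}{\frac{1}{- \frac{285428}{61117} - 1170}} = \frac{1}{\frac{1}{- \frac{71792318}{61117}}} = \frac{1}{- \frac{61117}{71792318}} = - \frac{71792318}{61117}$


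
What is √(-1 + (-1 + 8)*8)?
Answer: √55 ≈ 7.4162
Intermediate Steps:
√(-1 + (-1 + 8)*8) = √(-1 + 7*8) = √(-1 + 56) = √55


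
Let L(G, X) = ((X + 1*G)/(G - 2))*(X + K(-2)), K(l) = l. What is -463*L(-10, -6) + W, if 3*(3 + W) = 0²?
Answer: 14807/3 ≈ 4935.7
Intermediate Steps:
W = -3 (W = -3 + (⅓)*0² = -3 + (⅓)*0 = -3 + 0 = -3)
L(G, X) = (-2 + X)*(G + X)/(-2 + G) (L(G, X) = ((X + 1*G)/(G - 2))*(X - 2) = ((X + G)/(-2 + G))*(-2 + X) = ((G + X)/(-2 + G))*(-2 + X) = (-2 + X)*(G + X)/(-2 + G))
-463*L(-10, -6) + W = -463*((-6)² - 2*(-10) - 2*(-6) - 10*(-6))/(-2 - 10) - 3 = -463*(36 + 20 + 12 + 60)/(-12) - 3 = -(-463)*128/12 - 3 = -463*(-32/3) - 3 = 14816/3 - 3 = 14807/3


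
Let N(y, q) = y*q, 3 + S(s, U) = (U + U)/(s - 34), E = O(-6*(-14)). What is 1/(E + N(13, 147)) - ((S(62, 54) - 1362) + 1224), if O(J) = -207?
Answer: 1635847/11928 ≈ 137.14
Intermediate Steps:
E = -207
S(s, U) = -3 + 2*U/(-34 + s) (S(s, U) = -3 + (U + U)/(s - 34) = -3 + (2*U)/(-34 + s) = -3 + 2*U/(-34 + s))
N(y, q) = q*y
1/(E + N(13, 147)) - ((S(62, 54) - 1362) + 1224) = 1/(-207 + 147*13) - (((102 - 3*62 + 2*54)/(-34 + 62) - 1362) + 1224) = 1/(-207 + 1911) - (((102 - 186 + 108)/28 - 1362) + 1224) = 1/1704 - (((1/28)*24 - 1362) + 1224) = 1/1704 - ((6/7 - 1362) + 1224) = 1/1704 - (-9528/7 + 1224) = 1/1704 - 1*(-960/7) = 1/1704 + 960/7 = 1635847/11928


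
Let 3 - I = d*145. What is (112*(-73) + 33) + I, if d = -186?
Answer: 18830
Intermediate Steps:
I = 26973 (I = 3 - (-186)*145 = 3 - 1*(-26970) = 3 + 26970 = 26973)
(112*(-73) + 33) + I = (112*(-73) + 33) + 26973 = (-8176 + 33) + 26973 = -8143 + 26973 = 18830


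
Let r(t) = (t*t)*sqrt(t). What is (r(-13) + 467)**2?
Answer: -153204 + 157846*I*sqrt(13) ≈ -1.532e+5 + 5.6912e+5*I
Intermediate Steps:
r(t) = t**(5/2) (r(t) = t**2*sqrt(t) = t**(5/2))
(r(-13) + 467)**2 = ((-13)**(5/2) + 467)**2 = (169*I*sqrt(13) + 467)**2 = (467 + 169*I*sqrt(13))**2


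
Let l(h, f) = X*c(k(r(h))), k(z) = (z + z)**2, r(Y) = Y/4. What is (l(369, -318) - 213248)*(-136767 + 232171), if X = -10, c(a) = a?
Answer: -52820472302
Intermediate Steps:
r(Y) = Y/4 (r(Y) = Y*(1/4) = Y/4)
k(z) = 4*z**2 (k(z) = (2*z)**2 = 4*z**2)
l(h, f) = -5*h**2/2 (l(h, f) = -40*(h/4)**2 = -40*h**2/16 = -5*h**2/2)
(l(369, -318) - 213248)*(-136767 + 232171) = (-5/2*369**2 - 213248)*(-136767 + 232171) = (-5/2*136161 - 213248)*95404 = (-680805/2 - 213248)*95404 = -1107301/2*95404 = -52820472302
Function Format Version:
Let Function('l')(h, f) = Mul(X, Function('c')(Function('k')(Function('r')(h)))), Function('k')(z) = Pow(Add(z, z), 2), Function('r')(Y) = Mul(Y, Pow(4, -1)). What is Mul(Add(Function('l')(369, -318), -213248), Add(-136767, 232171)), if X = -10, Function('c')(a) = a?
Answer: -52820472302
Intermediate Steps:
Function('r')(Y) = Mul(Rational(1, 4), Y) (Function('r')(Y) = Mul(Y, Rational(1, 4)) = Mul(Rational(1, 4), Y))
Function('k')(z) = Mul(4, Pow(z, 2)) (Function('k')(z) = Pow(Mul(2, z), 2) = Mul(4, Pow(z, 2)))
Function('l')(h, f) = Mul(Rational(-5, 2), Pow(h, 2)) (Function('l')(h, f) = Mul(-10, Mul(4, Pow(Mul(Rational(1, 4), h), 2))) = Mul(-10, Mul(4, Mul(Rational(1, 16), Pow(h, 2)))) = Mul(-10, Mul(Rational(1, 4), Pow(h, 2))) = Mul(Rational(-5, 2), Pow(h, 2)))
Mul(Add(Function('l')(369, -318), -213248), Add(-136767, 232171)) = Mul(Add(Mul(Rational(-5, 2), Pow(369, 2)), -213248), Add(-136767, 232171)) = Mul(Add(Mul(Rational(-5, 2), 136161), -213248), 95404) = Mul(Add(Rational(-680805, 2), -213248), 95404) = Mul(Rational(-1107301, 2), 95404) = -52820472302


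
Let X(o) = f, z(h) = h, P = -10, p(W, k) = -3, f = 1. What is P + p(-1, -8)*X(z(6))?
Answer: -13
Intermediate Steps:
X(o) = 1
P + p(-1, -8)*X(z(6)) = -10 - 3*1 = -10 - 3 = -13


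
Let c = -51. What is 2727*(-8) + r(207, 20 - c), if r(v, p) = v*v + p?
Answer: 21104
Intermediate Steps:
r(v, p) = p + v² (r(v, p) = v² + p = p + v²)
2727*(-8) + r(207, 20 - c) = 2727*(-8) + ((20 - 1*(-51)) + 207²) = -21816 + ((20 + 51) + 42849) = -21816 + (71 + 42849) = -21816 + 42920 = 21104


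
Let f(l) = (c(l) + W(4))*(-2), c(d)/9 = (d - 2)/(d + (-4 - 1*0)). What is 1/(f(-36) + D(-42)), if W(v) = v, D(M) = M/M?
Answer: -10/241 ≈ -0.041494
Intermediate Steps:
D(M) = 1
c(d) = 9*(-2 + d)/(-4 + d) (c(d) = 9*((d - 2)/(d + (-4 - 1*0))) = 9*((-2 + d)/(d + (-4 + 0))) = 9*((-2 + d)/(d - 4)) = 9*((-2 + d)/(-4 + d)) = 9*(-2 + d)/(-4 + d))
f(l) = -8 - 18*(-2 + l)/(-4 + l) (f(l) = (9*(-2 + l)/(-4 + l) + 4)*(-2) = (4 + 9*(-2 + l)/(-4 + l))*(-2) = -8 - 18*(-2 + l)/(-4 + l))
1/(f(-36) + D(-42)) = 1/(2*(34 - 13*(-36))/(-4 - 36) + 1) = 1/(2*(34 + 468)/(-40) + 1) = 1/(2*(-1/40)*502 + 1) = 1/(-251/10 + 1) = 1/(-241/10) = -10/241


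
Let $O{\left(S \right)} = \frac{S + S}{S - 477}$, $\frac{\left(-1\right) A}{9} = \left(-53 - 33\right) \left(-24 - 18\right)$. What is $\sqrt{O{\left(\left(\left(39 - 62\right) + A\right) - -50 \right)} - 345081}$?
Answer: $\frac{i \sqrt{1156898494362}}{1831} \approx 587.43 i$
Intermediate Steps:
$A = -32508$ ($A = - 9 \left(-53 - 33\right) \left(-24 - 18\right) = - 9 \left(\left(-86\right) \left(-42\right)\right) = \left(-9\right) 3612 = -32508$)
$O{\left(S \right)} = \frac{2 S}{-477 + S}$
$\sqrt{O{\left(\left(\left(39 - 62\right) + A\right) - -50 \right)} - 345081} = \sqrt{\frac{2 \left(\left(\left(39 - 62\right) - 32508\right) - -50\right)}{-477 + \left(\left(\left(39 - 62\right) - 32508\right) - -50\right)} - 345081} = \sqrt{\frac{2 \left(\left(-23 - 32508\right) + 50\right)}{-477 + \left(\left(-23 - 32508\right) + 50\right)} - 345081} = \sqrt{\frac{2 \left(-32531 + 50\right)}{-477 + \left(-32531 + 50\right)} - 345081} = \sqrt{2 \left(-32481\right) \frac{1}{-477 - 32481} - 345081} = \sqrt{2 \left(-32481\right) \frac{1}{-32958} - 345081} = \sqrt{2 \left(-32481\right) \left(- \frac{1}{32958}\right) - 345081} = \sqrt{\frac{3609}{1831} - 345081} = \sqrt{- \frac{631839702}{1831}} = \frac{i \sqrt{1156898494362}}{1831}$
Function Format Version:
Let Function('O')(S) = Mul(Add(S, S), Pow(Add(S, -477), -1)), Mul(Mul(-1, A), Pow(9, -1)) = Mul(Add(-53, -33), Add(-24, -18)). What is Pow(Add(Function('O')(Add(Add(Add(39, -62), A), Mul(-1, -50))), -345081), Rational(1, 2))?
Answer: Mul(Rational(1, 1831), I, Pow(1156898494362, Rational(1, 2))) ≈ Mul(587.43, I)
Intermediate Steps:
A = -32508 (A = Mul(-9, Mul(Add(-53, -33), Add(-24, -18))) = Mul(-9, Mul(-86, -42)) = Mul(-9, 3612) = -32508)
Function('O')(S) = Mul(2, S, Pow(Add(-477, S), -1)) (Function('O')(S) = Mul(Mul(2, S), Pow(Add(-477, S), -1)) = Mul(2, S, Pow(Add(-477, S), -1)))
Pow(Add(Function('O')(Add(Add(Add(39, -62), A), Mul(-1, -50))), -345081), Rational(1, 2)) = Pow(Add(Mul(2, Add(Add(Add(39, -62), -32508), Mul(-1, -50)), Pow(Add(-477, Add(Add(Add(39, -62), -32508), Mul(-1, -50))), -1)), -345081), Rational(1, 2)) = Pow(Add(Mul(2, Add(Add(-23, -32508), 50), Pow(Add(-477, Add(Add(-23, -32508), 50)), -1)), -345081), Rational(1, 2)) = Pow(Add(Mul(2, Add(-32531, 50), Pow(Add(-477, Add(-32531, 50)), -1)), -345081), Rational(1, 2)) = Pow(Add(Mul(2, -32481, Pow(Add(-477, -32481), -1)), -345081), Rational(1, 2)) = Pow(Add(Mul(2, -32481, Pow(-32958, -1)), -345081), Rational(1, 2)) = Pow(Add(Mul(2, -32481, Rational(-1, 32958)), -345081), Rational(1, 2)) = Pow(Add(Rational(3609, 1831), -345081), Rational(1, 2)) = Pow(Rational(-631839702, 1831), Rational(1, 2)) = Mul(Rational(1, 1831), I, Pow(1156898494362, Rational(1, 2)))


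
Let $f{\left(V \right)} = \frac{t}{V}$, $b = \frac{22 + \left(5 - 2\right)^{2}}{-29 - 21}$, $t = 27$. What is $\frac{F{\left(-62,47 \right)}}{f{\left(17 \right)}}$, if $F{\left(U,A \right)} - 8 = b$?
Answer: $\frac{697}{150} \approx 4.6467$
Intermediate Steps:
$b = - \frac{31}{50}$ ($b = \frac{22 + 3^{2}}{-50} = \left(22 + 9\right) \left(- \frac{1}{50}\right) = 31 \left(- \frac{1}{50}\right) = - \frac{31}{50} \approx -0.62$)
$F{\left(U,A \right)} = \frac{369}{50}$ ($F{\left(U,A \right)} = 8 - \frac{31}{50} = \frac{369}{50}$)
$f{\left(V \right)} = \frac{27}{V}$
$\frac{F{\left(-62,47 \right)}}{f{\left(17 \right)}} = \frac{369}{50 \cdot \frac{27}{17}} = \frac{369}{50} \cdot \frac{17}{27} = \frac{697}{150}$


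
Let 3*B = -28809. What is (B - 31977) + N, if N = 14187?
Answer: -27393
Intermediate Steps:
B = -9603 (B = (⅓)*(-28809) = -9603)
(B - 31977) + N = (-9603 - 31977) + 14187 = -41580 + 14187 = -27393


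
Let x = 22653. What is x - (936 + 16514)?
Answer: 5203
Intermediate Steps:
x - (936 + 16514) = 22653 - (936 + 16514) = 22653 - 1*17450 = 22653 - 17450 = 5203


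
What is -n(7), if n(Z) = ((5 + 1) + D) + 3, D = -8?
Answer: -1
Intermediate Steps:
n(Z) = 1 (n(Z) = ((5 + 1) - 8) + 3 = (6 - 8) + 3 = -2 + 3 = 1)
-n(7) = -1*1 = -1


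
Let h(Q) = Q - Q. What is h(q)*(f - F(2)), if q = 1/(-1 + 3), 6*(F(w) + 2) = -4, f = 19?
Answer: 0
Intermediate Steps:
F(w) = -8/3 (F(w) = -2 + (⅙)*(-4) = -2 - ⅔ = -8/3)
q = ½ (q = 1/2 = ½ ≈ 0.50000)
h(Q) = 0
h(q)*(f - F(2)) = 0*(19 - 1*(-8/3)) = 0*(19 + 8/3) = 0*(65/3) = 0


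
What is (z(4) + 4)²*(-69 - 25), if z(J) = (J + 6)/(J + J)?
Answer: -20727/8 ≈ -2590.9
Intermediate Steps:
z(J) = (6 + J)/(2*J) (z(J) = (6 + J)/((2*J)) = (6 + J)*(1/(2*J)) = (6 + J)/(2*J))
(z(4) + 4)²*(-69 - 25) = ((½)*(6 + 4)/4 + 4)²*(-69 - 25) = ((½)*(¼)*10 + 4)²*(-94) = (5/4 + 4)²*(-94) = (21/4)²*(-94) = (441/16)*(-94) = -20727/8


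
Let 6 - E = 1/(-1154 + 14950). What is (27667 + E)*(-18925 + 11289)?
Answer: -728811733663/3449 ≈ -2.1131e+8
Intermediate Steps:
E = 82775/13796 (E = 6 - 1/(-1154 + 14950) = 6 - 1/13796 = 82775/13796 ≈ 5.9999)
(27667 + E)*(-18925 + 11289) = (27667 + 82775/13796)*(-18925 + 11289) = (381776707/13796)*(-7636) = -728811733663/3449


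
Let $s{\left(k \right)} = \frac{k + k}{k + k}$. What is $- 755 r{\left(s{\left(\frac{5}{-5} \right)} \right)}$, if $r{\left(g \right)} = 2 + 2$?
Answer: $-3020$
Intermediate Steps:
$s{\left(k \right)} = 1$ ($s{\left(k \right)} = \frac{2 k}{2 k} = 2 k \frac{1}{2 k} = 1$)
$r{\left(g \right)} = 4$
$- 755 r{\left(s{\left(\frac{5}{-5} \right)} \right)} = \left(-755\right) 4 = -3020$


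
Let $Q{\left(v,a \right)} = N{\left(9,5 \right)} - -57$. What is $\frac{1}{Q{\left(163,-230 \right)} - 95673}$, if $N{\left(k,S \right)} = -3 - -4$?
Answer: $- \frac{1}{95615} \approx -1.0459 \cdot 10^{-5}$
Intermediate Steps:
$N{\left(k,S \right)} = 1$ ($N{\left(k,S \right)} = -3 + 4 = 1$)
$Q{\left(v,a \right)} = 58$ ($Q{\left(v,a \right)} = 1 - -57 = 1 + 57 = 58$)
$\frac{1}{Q{\left(163,-230 \right)} - 95673} = \frac{1}{58 - 95673} = \frac{1}{-95615} = - \frac{1}{95615}$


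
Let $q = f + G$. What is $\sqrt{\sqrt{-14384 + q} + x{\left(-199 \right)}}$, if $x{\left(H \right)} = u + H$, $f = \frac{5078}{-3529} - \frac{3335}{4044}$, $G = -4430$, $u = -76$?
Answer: $\frac{\sqrt{-14002265658437100 + 7135638 i \sqrt{958073897489120709}}}{7135638} \approx 4.0195 + 17.063 i$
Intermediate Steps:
$f = - \frac{32304647}{14271276}$ ($f = 5078 \left(- \frac{1}{3529}\right) - \frac{3335}{4044} = - \frac{5078}{3529} - \frac{3335}{4044} = - \frac{32304647}{14271276} \approx -2.2636$)
$q = - \frac{63254057327}{14271276}$ ($q = - \frac{32304647}{14271276} - 4430 = - \frac{63254057327}{14271276} \approx -4432.3$)
$x{\left(H \right)} = -76 + H$
$\sqrt{\sqrt{-14384 + q} + x{\left(-199 \right)}} = \sqrt{\sqrt{-14384 - \frac{63254057327}{14271276}} - 275} = \sqrt{\sqrt{- \frac{268532091311}{14271276}} - 275} = \sqrt{\frac{i \sqrt{958073897489120709}}{7135638} - 275} = \sqrt{-275 + \frac{i \sqrt{958073897489120709}}{7135638}}$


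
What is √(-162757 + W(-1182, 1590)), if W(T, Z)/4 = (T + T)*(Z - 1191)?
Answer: I*√3935701 ≈ 1983.9*I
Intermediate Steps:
W(T, Z) = 8*T*(-1191 + Z) (W(T, Z) = 4*((T + T)*(Z - 1191)) = 4*((2*T)*(-1191 + Z)) = 4*(2*T*(-1191 + Z)) = 8*T*(-1191 + Z))
√(-162757 + W(-1182, 1590)) = √(-162757 + 8*(-1182)*(-1191 + 1590)) = √(-162757 + 8*(-1182)*399) = √(-162757 - 3772944) = √(-3935701) = I*√3935701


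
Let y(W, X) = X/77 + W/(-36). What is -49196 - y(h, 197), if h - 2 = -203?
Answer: -45464627/924 ≈ -49204.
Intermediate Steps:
h = -201 (h = 2 - 203 = -201)
y(W, X) = -W/36 + X/77 (y(W, X) = X*(1/77) + W*(-1/36) = X/77 - W/36 = -W/36 + X/77)
-49196 - y(h, 197) = -49196 - (-1/36*(-201) + (1/77)*197) = -49196 - (67/12 + 197/77) = -49196 - 1*7523/924 = -49196 - 7523/924 = -45464627/924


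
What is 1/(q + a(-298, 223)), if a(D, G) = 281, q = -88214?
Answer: -1/87933 ≈ -1.1372e-5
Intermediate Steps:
1/(q + a(-298, 223)) = 1/(-88214 + 281) = 1/(-87933) = -1/87933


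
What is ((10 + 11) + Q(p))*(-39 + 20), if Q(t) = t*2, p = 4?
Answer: -551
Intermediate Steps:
Q(t) = 2*t
((10 + 11) + Q(p))*(-39 + 20) = ((10 + 11) + 2*4)*(-39 + 20) = (21 + 8)*(-19) = 29*(-19) = -551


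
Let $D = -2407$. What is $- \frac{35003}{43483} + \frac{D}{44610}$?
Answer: $- \frac{1666147411}{1939776630} \approx -0.85894$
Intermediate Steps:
$- \frac{35003}{43483} + \frac{D}{44610} = - \frac{35003}{43483} - \frac{2407}{44610} = - \frac{1666147411}{1939776630}$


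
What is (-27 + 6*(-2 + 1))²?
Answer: 1089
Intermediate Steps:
(-27 + 6*(-2 + 1))² = (-27 + 6*(-1))² = (-27 - 6)² = (-33)² = 1089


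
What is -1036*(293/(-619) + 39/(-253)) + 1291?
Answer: 303987357/156607 ≈ 1941.1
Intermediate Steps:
-1036*(293/(-619) + 39/(-253)) + 1291 = -1036*(293*(-1/619) + 39*(-1/253)) + 1291 = -1036*(-293/619 - 39/253) + 1291 = -1036*(-98270/156607) + 1291 = 101807720/156607 + 1291 = 303987357/156607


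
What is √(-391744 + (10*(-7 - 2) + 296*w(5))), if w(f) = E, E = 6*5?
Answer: 13*I*√2266 ≈ 618.83*I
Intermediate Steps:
E = 30
w(f) = 30
√(-391744 + (10*(-7 - 2) + 296*w(5))) = √(-391744 + (10*(-7 - 2) + 296*30)) = √(-391744 + (10*(-9) + 8880)) = √(-391744 + (-90 + 8880)) = √(-391744 + 8790) = √(-382954) = 13*I*√2266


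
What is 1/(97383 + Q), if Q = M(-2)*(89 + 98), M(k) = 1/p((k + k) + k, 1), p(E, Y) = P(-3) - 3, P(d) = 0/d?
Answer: 3/291962 ≈ 1.0275e-5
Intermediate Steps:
P(d) = 0
p(E, Y) = -3 (p(E, Y) = 0 - 3 = -3)
M(k) = -1/3 (M(k) = 1/(-3) = -1/3)
Q = -187/3 (Q = -(89 + 98)/3 = -1/3*187 = -187/3 ≈ -62.333)
1/(97383 + Q) = 1/(97383 - 187/3) = 1/(291962/3) = 3/291962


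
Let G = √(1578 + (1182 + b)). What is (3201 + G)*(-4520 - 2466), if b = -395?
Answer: -22362186 - 6986*√2365 ≈ -2.2702e+7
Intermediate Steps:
G = √2365 (G = √(1578 + (1182 - 395)) = √(1578 + 787) = √2365 ≈ 48.631)
(3201 + G)*(-4520 - 2466) = (3201 + √2365)*(-4520 - 2466) = (3201 + √2365)*(-6986) = -22362186 - 6986*√2365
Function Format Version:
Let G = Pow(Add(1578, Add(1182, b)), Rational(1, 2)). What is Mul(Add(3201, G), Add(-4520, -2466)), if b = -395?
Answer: Add(-22362186, Mul(-6986, Pow(2365, Rational(1, 2)))) ≈ -2.2702e+7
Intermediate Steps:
G = Pow(2365, Rational(1, 2)) (G = Pow(Add(1578, Add(1182, -395)), Rational(1, 2)) = Pow(Add(1578, 787), Rational(1, 2)) = Pow(2365, Rational(1, 2)) ≈ 48.631)
Mul(Add(3201, G), Add(-4520, -2466)) = Mul(Add(3201, Pow(2365, Rational(1, 2))), Add(-4520, -2466)) = Mul(Add(3201, Pow(2365, Rational(1, 2))), -6986) = Add(-22362186, Mul(-6986, Pow(2365, Rational(1, 2))))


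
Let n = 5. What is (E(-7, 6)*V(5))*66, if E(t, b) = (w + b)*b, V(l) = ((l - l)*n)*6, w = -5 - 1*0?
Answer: 0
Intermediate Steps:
w = -5 (w = -5 + 0 = -5)
V(l) = 0 (V(l) = ((l - l)*5)*6 = (0*5)*6 = 0*6 = 0)
E(t, b) = b*(-5 + b) (E(t, b) = (-5 + b)*b = b*(-5 + b))
(E(-7, 6)*V(5))*66 = ((6*(-5 + 6))*0)*66 = ((6*1)*0)*66 = (6*0)*66 = 0*66 = 0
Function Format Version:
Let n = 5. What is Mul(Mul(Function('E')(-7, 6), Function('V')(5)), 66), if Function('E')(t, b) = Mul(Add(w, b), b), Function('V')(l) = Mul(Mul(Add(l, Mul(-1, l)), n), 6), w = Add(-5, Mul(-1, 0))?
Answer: 0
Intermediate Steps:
w = -5 (w = Add(-5, 0) = -5)
Function('V')(l) = 0 (Function('V')(l) = Mul(Mul(Add(l, Mul(-1, l)), 5), 6) = Mul(Mul(0, 5), 6) = Mul(0, 6) = 0)
Function('E')(t, b) = Mul(b, Add(-5, b)) (Function('E')(t, b) = Mul(Add(-5, b), b) = Mul(b, Add(-5, b)))
Mul(Mul(Function('E')(-7, 6), Function('V')(5)), 66) = Mul(Mul(Mul(6, Add(-5, 6)), 0), 66) = Mul(Mul(Mul(6, 1), 0), 66) = Mul(Mul(6, 0), 66) = Mul(0, 66) = 0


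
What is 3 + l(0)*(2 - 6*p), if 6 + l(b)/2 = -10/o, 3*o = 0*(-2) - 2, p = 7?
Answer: -717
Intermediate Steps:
o = -⅔ (o = (0*(-2) - 2)/3 = (0 - 2)/3 = (⅓)*(-2) = -⅔ ≈ -0.66667)
l(b) = 18 (l(b) = -12 + 2*(-10/(-⅔)) = -12 + 2*(-10*(-3/2)) = -12 + 2*15 = -12 + 30 = 18)
3 + l(0)*(2 - 6*p) = 3 + 18*(2 - 6*7) = 3 + 18*(2 - 42) = 3 + 18*(-40) = 3 - 720 = -717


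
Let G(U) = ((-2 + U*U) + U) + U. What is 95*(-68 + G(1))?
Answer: -6365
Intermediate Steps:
G(U) = -2 + U² + 2*U (G(U) = ((-2 + U²) + U) + U = (-2 + U + U²) + U = -2 + U² + 2*U)
95*(-68 + G(1)) = 95*(-68 + (-2 + 1² + 2*1)) = 95*(-68 + (-2 + 1 + 2)) = 95*(-68 + 1) = 95*(-67) = -6365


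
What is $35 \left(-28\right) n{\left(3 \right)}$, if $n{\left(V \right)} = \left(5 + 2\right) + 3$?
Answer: $-9800$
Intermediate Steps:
$n{\left(V \right)} = 10$ ($n{\left(V \right)} = 7 + 3 = 10$)
$35 \left(-28\right) n{\left(3 \right)} = 35 \left(-28\right) 10 = \left(-980\right) 10 = -9800$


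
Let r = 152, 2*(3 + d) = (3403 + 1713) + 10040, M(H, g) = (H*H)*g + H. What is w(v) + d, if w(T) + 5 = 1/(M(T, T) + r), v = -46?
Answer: 736031099/97230 ≈ 7570.0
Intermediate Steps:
M(H, g) = H + g*H² (M(H, g) = H²*g + H = g*H² + H = H + g*H²)
d = 7575 (d = -3 + ((3403 + 1713) + 10040)/2 = -3 + (5116 + 10040)/2 = -3 + (½)*15156 = -3 + 7578 = 7575)
w(T) = -5 + 1/(152 + T*(1 + T²)) (w(T) = -5 + 1/(T*(1 + T*T) + 152) = -5 + 1/(T*(1 + T²) + 152) = -5 + 1/(152 + T*(1 + T²)))
w(v) + d = (-759 - 5*(-46) - 5*(-46)³)/(152 - 46 + (-46)³) + 7575 = (-759 + 230 - 5*(-97336))/(152 - 46 - 97336) + 7575 = (-759 + 230 + 486680)/(-97230) + 7575 = -1/97230*486151 + 7575 = -486151/97230 + 7575 = 736031099/97230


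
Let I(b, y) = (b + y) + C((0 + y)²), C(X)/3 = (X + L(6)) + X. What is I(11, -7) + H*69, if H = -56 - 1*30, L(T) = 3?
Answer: -5627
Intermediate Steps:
H = -86 (H = -56 - 30 = -86)
C(X) = 9 + 6*X (C(X) = 3*((X + 3) + X) = 3*((3 + X) + X) = 3*(3 + 2*X) = 9 + 6*X)
I(b, y) = 9 + b + y + 6*y² (I(b, y) = (b + y) + (9 + 6*(0 + y)²) = (b + y) + (9 + 6*y²) = 9 + b + y + 6*y²)
I(11, -7) + H*69 = (9 + 11 - 7 + 6*(-7)²) - 86*69 = (9 + 11 - 7 + 6*49) - 5934 = (9 + 11 - 7 + 294) - 5934 = 307 - 5934 = -5627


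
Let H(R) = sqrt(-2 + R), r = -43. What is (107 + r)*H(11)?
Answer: 192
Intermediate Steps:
(107 + r)*H(11) = (107 - 43)*sqrt(-2 + 11) = 64*sqrt(9) = 64*3 = 192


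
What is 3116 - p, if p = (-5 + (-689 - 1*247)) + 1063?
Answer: 2994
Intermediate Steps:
p = 122 (p = (-5 + (-689 - 247)) + 1063 = (-5 - 936) + 1063 = -941 + 1063 = 122)
3116 - p = 3116 - 1*122 = 3116 - 122 = 2994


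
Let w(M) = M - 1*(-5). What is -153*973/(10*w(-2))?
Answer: -49623/10 ≈ -4962.3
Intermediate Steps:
w(M) = 5 + M (w(M) = M + 5 = 5 + M)
-153*973/(10*w(-2)) = -153*973/(10*(5 - 2)) = -153/(((3*(-10))*(-1))*(1/973)) = -153/(-30*(-1)*(1/973)) = -153/(30*(1/973)) = -153/30/973 = -153*973/30 = -49623/10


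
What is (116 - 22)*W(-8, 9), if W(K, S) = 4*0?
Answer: 0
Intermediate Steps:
W(K, S) = 0
(116 - 22)*W(-8, 9) = (116 - 22)*0 = 94*0 = 0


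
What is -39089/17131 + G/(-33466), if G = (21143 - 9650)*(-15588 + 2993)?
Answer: 2478478360411/573306046 ≈ 4323.1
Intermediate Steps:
G = -144754335 (G = 11493*(-12595) = -144754335)
-39089/17131 + G/(-33466) = -39089/17131 - 144754335/(-33466) = -39089*1/17131 - 144754335*(-1/33466) = -39089/17131 + 144754335/33466 = 2478478360411/573306046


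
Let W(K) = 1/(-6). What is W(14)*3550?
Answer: -1775/3 ≈ -591.67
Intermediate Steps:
W(K) = -1/6
W(14)*3550 = -1/6*3550 = -1775/3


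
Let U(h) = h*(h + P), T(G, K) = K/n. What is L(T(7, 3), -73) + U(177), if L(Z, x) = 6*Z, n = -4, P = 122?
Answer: 105837/2 ≈ 52919.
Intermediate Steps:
T(G, K) = -K/4 (T(G, K) = K/(-4) = K*(-¼) = -K/4)
U(h) = h*(122 + h) (U(h) = h*(h + 122) = h*(122 + h))
L(T(7, 3), -73) + U(177) = 6*(-¼*3) + 177*(122 + 177) = 6*(-¾) + 177*299 = -9/2 + 52923 = 105837/2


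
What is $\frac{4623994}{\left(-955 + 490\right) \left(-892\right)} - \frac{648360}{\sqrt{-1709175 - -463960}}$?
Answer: $\frac{2311997}{207390} + \frac{129672 i \sqrt{1245215}}{249043} \approx 11.148 + 581.02 i$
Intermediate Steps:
$\frac{4623994}{\left(-955 + 490\right) \left(-892\right)} - \frac{648360}{\sqrt{-1709175 - -463960}} = \frac{4623994}{\left(-465\right) \left(-892\right)} - \frac{648360}{\sqrt{-1709175 + \left(-234057 + 698017\right)}} = \frac{4623994}{414780} - \frac{648360}{\sqrt{-1709175 + 463960}} = 4623994 \cdot \frac{1}{414780} - \frac{648360}{\sqrt{-1245215}} = \frac{2311997}{207390} - \frac{648360}{i \sqrt{1245215}} = \frac{2311997}{207390} - 648360 \left(- \frac{i \sqrt{1245215}}{1245215}\right) = \frac{2311997}{207390} + \frac{129672 i \sqrt{1245215}}{249043}$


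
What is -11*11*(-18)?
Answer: 2178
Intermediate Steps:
-11*11*(-18) = -121*(-18) = 2178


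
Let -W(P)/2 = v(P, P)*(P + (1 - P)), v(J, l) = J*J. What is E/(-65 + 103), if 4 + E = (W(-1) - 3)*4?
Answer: -12/19 ≈ -0.63158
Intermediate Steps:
v(J, l) = J²
W(P) = -2*P² (W(P) = -2*P²*(P + (1 - P)) = -2*P²)
E = -24 (E = -4 + (-2*(-1)² - 3)*4 = -4 + (-2*1 - 3)*4 = -4 + (-2 - 3)*4 = -4 - 5*4 = -4 - 20 = -24)
E/(-65 + 103) = -24/(-65 + 103) = -24/38 = -24*1/38 = -12/19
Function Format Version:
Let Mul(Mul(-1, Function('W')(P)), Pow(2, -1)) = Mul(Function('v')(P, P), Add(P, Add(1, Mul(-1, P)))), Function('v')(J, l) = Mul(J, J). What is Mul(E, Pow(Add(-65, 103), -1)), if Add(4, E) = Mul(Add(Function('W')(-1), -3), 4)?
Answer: Rational(-12, 19) ≈ -0.63158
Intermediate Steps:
Function('v')(J, l) = Pow(J, 2)
Function('W')(P) = Mul(-2, Pow(P, 2)) (Function('W')(P) = Mul(-2, Mul(Pow(P, 2), Add(P, Add(1, Mul(-1, P))))) = Mul(-2, Mul(Pow(P, 2), 1)) = Mul(-2, Pow(P, 2)))
E = -24 (E = Add(-4, Mul(Add(Mul(-2, Pow(-1, 2)), -3), 4)) = Add(-4, Mul(Add(Mul(-2, 1), -3), 4)) = Add(-4, Mul(Add(-2, -3), 4)) = Add(-4, Mul(-5, 4)) = Add(-4, -20) = -24)
Mul(E, Pow(Add(-65, 103), -1)) = Mul(-24, Pow(Add(-65, 103), -1)) = Mul(-24, Pow(38, -1)) = Mul(-24, Rational(1, 38)) = Rational(-12, 19)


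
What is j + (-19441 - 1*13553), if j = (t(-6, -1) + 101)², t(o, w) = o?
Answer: -23969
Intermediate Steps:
j = 9025 (j = (-6 + 101)² = 95² = 9025)
j + (-19441 - 1*13553) = 9025 + (-19441 - 1*13553) = 9025 + (-19441 - 13553) = 9025 - 32994 = -23969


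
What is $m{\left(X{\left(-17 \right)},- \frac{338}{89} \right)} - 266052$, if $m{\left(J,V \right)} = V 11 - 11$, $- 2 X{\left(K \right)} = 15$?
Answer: $- \frac{23683325}{89} \approx -2.6611 \cdot 10^{5}$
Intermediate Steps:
$X{\left(K \right)} = - \frac{15}{2}$ ($X{\left(K \right)} = \left(- \frac{1}{2}\right) 15 = - \frac{15}{2}$)
$m{\left(J,V \right)} = -11 + 11 V$ ($m{\left(J,V \right)} = 11 V - 11 = -11 + 11 V$)
$m{\left(X{\left(-17 \right)},- \frac{338}{89} \right)} - 266052 = \left(-11 + 11 \left(- \frac{338}{89}\right)\right) - 266052 = \left(-11 - \frac{3718}{89}\right) - 266052 = - \frac{4697}{89} - 266052 = - \frac{23683325}{89}$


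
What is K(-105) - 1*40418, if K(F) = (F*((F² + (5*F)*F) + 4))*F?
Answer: 729307432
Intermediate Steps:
K(F) = F²*(4 + 6*F²) (K(F) = (F*((F² + 5*F²) + 4))*F = (F*(6*F² + 4))*F = (F*(4 + 6*F²))*F = F²*(4 + 6*F²))
K(-105) - 1*40418 = (-105)²*(4 + 6*(-105)²) - 1*40418 = 11025*(4 + 6*11025) - 40418 = 11025*(4 + 66150) - 40418 = 11025*66154 - 40418 = 729347850 - 40418 = 729307432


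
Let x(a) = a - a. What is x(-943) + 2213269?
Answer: 2213269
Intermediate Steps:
x(a) = 0
x(-943) + 2213269 = 0 + 2213269 = 2213269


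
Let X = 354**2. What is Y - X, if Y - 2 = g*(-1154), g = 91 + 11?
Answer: -243022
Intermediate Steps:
g = 102
X = 125316
Y = -117706 (Y = 2 + 102*(-1154) = 2 - 117708 = -117706)
Y - X = -117706 - 1*125316 = -117706 - 125316 = -243022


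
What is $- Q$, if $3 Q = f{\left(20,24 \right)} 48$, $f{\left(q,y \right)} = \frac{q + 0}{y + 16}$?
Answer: $-8$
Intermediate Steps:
$f{\left(q,y \right)} = \frac{q}{16 + y}$
$Q = 8$ ($Q = \frac{\frac{20}{16 + 24} \cdot 48}{3} = \frac{\frac{20}{40} \cdot 48}{3} = \frac{20 \cdot \frac{1}{40} \cdot 48}{3} = \frac{\frac{1}{2} \cdot 48}{3} = \frac{1}{3} \cdot 24 = 8$)
$- Q = \left(-1\right) 8 = -8$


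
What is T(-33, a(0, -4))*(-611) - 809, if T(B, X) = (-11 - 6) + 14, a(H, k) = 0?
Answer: 1024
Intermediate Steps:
T(B, X) = -3 (T(B, X) = -17 + 14 = -3)
T(-33, a(0, -4))*(-611) - 809 = -3*(-611) - 809 = 1833 - 809 = 1024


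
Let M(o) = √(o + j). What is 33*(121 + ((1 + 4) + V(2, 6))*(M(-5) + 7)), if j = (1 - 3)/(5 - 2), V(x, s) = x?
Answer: 5610 + 77*I*√51 ≈ 5610.0 + 549.89*I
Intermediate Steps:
j = -⅔ (j = -2/3 = -2*⅓ = -⅔ ≈ -0.66667)
M(o) = √(-⅔ + o) (M(o) = √(o - ⅔) = √(-⅔ + o))
33*(121 + ((1 + 4) + V(2, 6))*(M(-5) + 7)) = 33*(121 + ((1 + 4) + 2)*(√(-6 + 9*(-5))/3 + 7)) = 33*(121 + (5 + 2)*(√(-6 - 45)/3 + 7)) = 33*(121 + 7*(√(-51)/3 + 7)) = 33*(121 + 7*((I*√51)/3 + 7)) = 33*(121 + 7*(I*√51/3 + 7)) = 33*(121 + 7*(7 + I*√51/3)) = 33*(121 + (49 + 7*I*√51/3)) = 33*(170 + 7*I*√51/3) = 5610 + 77*I*√51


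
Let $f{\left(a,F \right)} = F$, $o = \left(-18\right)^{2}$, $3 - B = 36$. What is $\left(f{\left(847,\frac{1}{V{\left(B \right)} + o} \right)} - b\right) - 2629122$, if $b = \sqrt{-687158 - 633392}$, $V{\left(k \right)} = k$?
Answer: $- \frac{765074501}{291} - 245 i \sqrt{22} \approx -2.6291 \cdot 10^{6} - 1149.2 i$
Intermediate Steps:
$B = -33$ ($B = 3 - 36 = -33$)
$o = 324$
$b = 245 i \sqrt{22}$ ($b = \sqrt{-1320550} = 245 i \sqrt{22} \approx 1149.2 i$)
$\left(f{\left(847,\frac{1}{V{\left(B \right)} + o} \right)} - b\right) - 2629122 = \left(\frac{1}{-33 + 324} - 245 i \sqrt{22}\right) - 2629122 = \left(\frac{1}{291} - 245 i \sqrt{22}\right) - 2629122 = - \frac{765074501}{291} - 245 i \sqrt{22}$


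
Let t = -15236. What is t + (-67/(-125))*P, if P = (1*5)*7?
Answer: -380431/25 ≈ -15217.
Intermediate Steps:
P = 35 (P = 5*7 = 35)
t + (-67/(-125))*P = -15236 - 67/(-125)*35 = -15236 - 67*(-1/125)*35 = -15236 + (67/125)*35 = -15236 + 469/25 = -380431/25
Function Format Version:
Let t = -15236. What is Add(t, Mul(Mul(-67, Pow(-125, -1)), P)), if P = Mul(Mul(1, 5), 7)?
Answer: Rational(-380431, 25) ≈ -15217.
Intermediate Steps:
P = 35 (P = Mul(5, 7) = 35)
Add(t, Mul(Mul(-67, Pow(-125, -1)), P)) = Add(-15236, Mul(Mul(-67, Pow(-125, -1)), 35)) = Add(-15236, Mul(Mul(-67, Rational(-1, 125)), 35)) = Add(-15236, Mul(Rational(67, 125), 35)) = Add(-15236, Rational(469, 25)) = Rational(-380431, 25)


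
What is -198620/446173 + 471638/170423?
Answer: 176582725114/76038141179 ≈ 2.3223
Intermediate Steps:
-198620/446173 + 471638/170423 = 176582725114/76038141179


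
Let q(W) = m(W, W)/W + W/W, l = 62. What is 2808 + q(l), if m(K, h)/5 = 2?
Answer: 87084/31 ≈ 2809.2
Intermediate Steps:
m(K, h) = 10 (m(K, h) = 5*2 = 10)
q(W) = 1 + 10/W (q(W) = 10/W + W/W = 10/W + 1 = 1 + 10/W)
2808 + q(l) = 2808 + (10 + 62)/62 = 2808 + (1/62)*72 = 2808 + 36/31 = 87084/31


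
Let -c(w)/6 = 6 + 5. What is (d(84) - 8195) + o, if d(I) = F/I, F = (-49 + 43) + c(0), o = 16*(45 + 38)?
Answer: -48075/7 ≈ -6867.9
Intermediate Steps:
c(w) = -66 (c(w) = -6*(6 + 5) = -6*11 = -66)
o = 1328 (o = 16*83 = 1328)
F = -72 (F = (-49 + 43) - 66 = -6 - 66 = -72)
d(I) = -72/I
(d(84) - 8195) + o = (-72/84 - 8195) + 1328 = (-72*1/84 - 8195) + 1328 = (-6/7 - 8195) + 1328 = -57371/7 + 1328 = -48075/7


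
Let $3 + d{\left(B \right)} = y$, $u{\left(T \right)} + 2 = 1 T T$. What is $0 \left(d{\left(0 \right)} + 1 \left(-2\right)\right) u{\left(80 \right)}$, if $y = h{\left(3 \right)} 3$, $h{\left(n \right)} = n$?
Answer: $0$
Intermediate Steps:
$u{\left(T \right)} = -2 + T^{2}$ ($u{\left(T \right)} = -2 + 1 T T = -2 + T T = -2 + T^{2}$)
$y = 9$ ($y = 3 \cdot 3 = 9$)
$d{\left(B \right)} = 6$ ($d{\left(B \right)} = -3 + 9 = 6$)
$0 \left(d{\left(0 \right)} + 1 \left(-2\right)\right) u{\left(80 \right)} = 0 \left(6 + 1 \left(-2\right)\right) \left(-2 + 80^{2}\right) = 0 \left(6 - 2\right) \left(-2 + 6400\right) = 0 \cdot 4 \cdot 6398 = 0 \cdot 6398 = 0$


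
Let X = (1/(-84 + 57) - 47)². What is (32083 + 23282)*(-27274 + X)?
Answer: -337170007930/243 ≈ -1.3875e+9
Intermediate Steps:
X = 1612900/729 (X = (1/(-27) - 47)² = (-1/27 - 47)² = (-1270/27)² = 1612900/729 ≈ 2212.5)
(32083 + 23282)*(-27274 + X) = (32083 + 23282)*(-27274 + 1612900/729) = 55365*(-18269846/729) = -337170007930/243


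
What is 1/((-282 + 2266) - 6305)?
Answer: -1/4321 ≈ -0.00023143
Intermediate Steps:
1/((-282 + 2266) - 6305) = 1/(1984 - 6305) = 1/(-4321) = -1/4321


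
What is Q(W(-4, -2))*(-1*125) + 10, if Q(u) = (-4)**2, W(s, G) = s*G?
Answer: -1990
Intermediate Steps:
W(s, G) = G*s
Q(u) = 16
Q(W(-4, -2))*(-1*125) + 10 = 16*(-1*125) + 10 = 16*(-125) + 10 = -2000 + 10 = -1990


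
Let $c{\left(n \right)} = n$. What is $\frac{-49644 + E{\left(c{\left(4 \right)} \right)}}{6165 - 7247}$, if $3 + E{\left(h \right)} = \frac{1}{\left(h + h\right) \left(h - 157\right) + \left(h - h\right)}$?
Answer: $\frac{60767929}{1324368} \approx 45.884$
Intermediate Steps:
$E{\left(h \right)} = -3 + \frac{1}{2 h \left(-157 + h\right)}$ ($E{\left(h \right)} = -3 + \frac{1}{\left(h + h\right) \left(h - 157\right) + \left(h - h\right)} = -3 + \frac{1}{2 h \left(-157 + h\right) + 0} = -3 + \frac{1}{2 h \left(-157 + h\right)}$)
$\frac{-49644 + E{\left(c{\left(4 \right)} \right)}}{6165 - 7247} = \frac{-49644 + \frac{1 - 6 \cdot 4^{2} + 942 \cdot 4}{2 \cdot 4 \left(-157 + 4\right)}}{6165 - 7247} = \frac{-49644 + \frac{1}{2} \cdot \frac{1}{4} \frac{1}{-153} \left(1 - 96 + 3768\right)}{-1082} = \left(-49644 + \frac{1}{2} \cdot \frac{1}{4} \left(- \frac{1}{153}\right) \left(1 - 96 + 3768\right)\right) \left(- \frac{1}{1082}\right) = \left(-49644 + \frac{1}{2} \cdot \frac{1}{4} \left(- \frac{1}{153}\right) 3673\right) \left(- \frac{1}{1082}\right) = \left(-49644 - \frac{3673}{1224}\right) \left(- \frac{1}{1082}\right) = \left(- \frac{60767929}{1224}\right) \left(- \frac{1}{1082}\right) = \frac{60767929}{1324368}$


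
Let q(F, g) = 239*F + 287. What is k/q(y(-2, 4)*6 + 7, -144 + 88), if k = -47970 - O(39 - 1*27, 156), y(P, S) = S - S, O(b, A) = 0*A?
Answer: -4797/196 ≈ -24.474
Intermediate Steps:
O(b, A) = 0
y(P, S) = 0
q(F, g) = 287 + 239*F
k = -47970 (k = -47970 - 1*0 = -47970 + 0 = -47970)
k/q(y(-2, 4)*6 + 7, -144 + 88) = -47970/(287 + 239*(0*6 + 7)) = -47970/(287 + 239*(0 + 7)) = -47970/(287 + 239*7) = -47970/(287 + 1673) = -47970/1960 = -47970*1/1960 = -4797/196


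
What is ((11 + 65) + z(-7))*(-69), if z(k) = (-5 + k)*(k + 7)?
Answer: -5244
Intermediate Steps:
z(k) = (-5 + k)*(7 + k)
((11 + 65) + z(-7))*(-69) = ((11 + 65) + (-35 + (-7)**2 + 2*(-7)))*(-69) = (76 + (-35 + 49 - 14))*(-69) = (76 + 0)*(-69) = 76*(-69) = -5244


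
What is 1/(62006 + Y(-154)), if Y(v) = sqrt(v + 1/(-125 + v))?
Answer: 17299674/1072683629011 - 3*I*sqrt(1331977)/1072683629011 ≈ 1.6127e-5 - 3.2277e-9*I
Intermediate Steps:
1/(62006 + Y(-154)) = 1/(62006 + sqrt((1 - 154*(-125 - 154))/(-125 - 154))) = 1/(62006 + sqrt((1 - 154*(-279))/(-279))) = 1/(62006 + sqrt(-(1 + 42966)/279)) = 1/(62006 + sqrt(-1/279*42967)) = 1/(62006 + sqrt(-42967/279)) = 1/(62006 + I*sqrt(1331977)/93)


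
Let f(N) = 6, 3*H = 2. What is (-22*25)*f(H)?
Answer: -3300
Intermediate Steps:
H = ⅔ (H = (⅓)*2 = ⅔ ≈ 0.66667)
(-22*25)*f(H) = -22*25*6 = -550*6 = -3300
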